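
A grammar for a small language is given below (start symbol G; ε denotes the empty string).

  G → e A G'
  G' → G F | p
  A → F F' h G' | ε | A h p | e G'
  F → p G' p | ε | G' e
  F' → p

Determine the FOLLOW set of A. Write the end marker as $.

{ e, h, p }

In G → e A G': add FIRST(G') = { e, p }.
In A → A h p: add FIRST(h p) = { h }.
Union: FOLLOW(A) = { e, h, p }.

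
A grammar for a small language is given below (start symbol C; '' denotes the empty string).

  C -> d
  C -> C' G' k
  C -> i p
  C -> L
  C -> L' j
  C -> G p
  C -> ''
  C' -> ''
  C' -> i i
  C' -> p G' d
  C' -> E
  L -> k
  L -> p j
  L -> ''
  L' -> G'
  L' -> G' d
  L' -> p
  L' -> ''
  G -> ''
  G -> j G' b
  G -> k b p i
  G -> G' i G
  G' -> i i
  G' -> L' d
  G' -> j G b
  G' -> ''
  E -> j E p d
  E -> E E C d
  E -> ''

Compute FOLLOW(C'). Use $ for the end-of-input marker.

In C -> C' G' k: add FIRST(G' k) = { d, i, j, k, p }.
Union: FOLLOW(C') = { d, i, j, k, p }.

{ d, i, j, k, p }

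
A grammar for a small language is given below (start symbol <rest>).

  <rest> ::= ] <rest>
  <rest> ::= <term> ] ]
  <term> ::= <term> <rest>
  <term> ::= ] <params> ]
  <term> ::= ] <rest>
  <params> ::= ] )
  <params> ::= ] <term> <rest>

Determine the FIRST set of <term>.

{ ] }

From <term> ::= <term> <rest>: add FIRST(<term>) = { ] }.
<term> ::= ] <params> ] contributes {]}.
<term> ::= ] <rest> contributes {]}.
Union: FIRST(<term>) = { ] }.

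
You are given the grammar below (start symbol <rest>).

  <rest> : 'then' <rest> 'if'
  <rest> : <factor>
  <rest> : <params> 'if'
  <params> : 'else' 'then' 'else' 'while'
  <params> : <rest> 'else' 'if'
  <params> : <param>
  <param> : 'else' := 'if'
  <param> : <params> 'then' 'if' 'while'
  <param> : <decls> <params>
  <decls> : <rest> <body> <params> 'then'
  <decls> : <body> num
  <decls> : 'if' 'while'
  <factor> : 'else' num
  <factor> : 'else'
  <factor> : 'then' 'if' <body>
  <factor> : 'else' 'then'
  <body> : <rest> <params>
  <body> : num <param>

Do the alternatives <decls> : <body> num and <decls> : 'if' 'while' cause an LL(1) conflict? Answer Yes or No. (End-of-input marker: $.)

Yes

FIRST(<body> num) = { 'else', 'if', 'then', num } and FIRST('if' 'while') = { 'if' }.
Both contain 'if', so the two alternatives are not disjoint — LL(1) conflict.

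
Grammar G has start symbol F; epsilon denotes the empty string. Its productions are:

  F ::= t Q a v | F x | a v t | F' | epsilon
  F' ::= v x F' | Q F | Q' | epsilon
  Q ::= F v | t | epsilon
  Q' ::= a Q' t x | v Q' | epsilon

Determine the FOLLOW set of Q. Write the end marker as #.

In F ::= t Q a v: add FIRST(a v) = { a }.
In F' ::= Q F: add FIRST(F)\{epsilon} = { a, t, v, x }.
  Since F is nullable, also add FOLLOW(F') = { #, v, x }.
Union: FOLLOW(Q) = { #, a, t, v, x }.

{ #, a, t, v, x }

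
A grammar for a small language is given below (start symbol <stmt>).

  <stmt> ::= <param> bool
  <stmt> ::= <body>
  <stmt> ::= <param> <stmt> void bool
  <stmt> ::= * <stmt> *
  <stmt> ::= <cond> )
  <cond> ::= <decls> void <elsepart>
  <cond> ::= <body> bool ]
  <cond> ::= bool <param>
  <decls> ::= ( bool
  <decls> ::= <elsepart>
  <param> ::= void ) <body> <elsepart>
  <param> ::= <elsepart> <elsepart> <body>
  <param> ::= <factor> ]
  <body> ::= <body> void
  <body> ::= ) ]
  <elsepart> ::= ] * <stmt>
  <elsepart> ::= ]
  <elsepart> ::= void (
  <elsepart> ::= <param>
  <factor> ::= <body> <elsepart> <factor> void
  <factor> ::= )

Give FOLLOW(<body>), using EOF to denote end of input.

In <stmt> ::= <body>: <body> is at the end, add FOLLOW(<stmt>) = { EOF, (, ), *, ], bool, void }.
In <cond> ::= <body> bool ]: add FIRST(bool ]) = { bool }.
In <param> ::= void ) <body> <elsepart>: add FIRST(<elsepart>) = { ), ], void }.
In <param> ::= <elsepart> <elsepart> <body>: <body> is at the end, add FOLLOW(<param>) = { (, ), *, ], bool, void }.
In <body> ::= <body> void: add FIRST(void) = { void }.
In <factor> ::= <body> <elsepart> <factor> void: add FIRST(<elsepart> <factor> void) = { ), ], void }.
Union: FOLLOW(<body>) = { EOF, (, ), *, ], bool, void }.

{ EOF, (, ), *, ], bool, void }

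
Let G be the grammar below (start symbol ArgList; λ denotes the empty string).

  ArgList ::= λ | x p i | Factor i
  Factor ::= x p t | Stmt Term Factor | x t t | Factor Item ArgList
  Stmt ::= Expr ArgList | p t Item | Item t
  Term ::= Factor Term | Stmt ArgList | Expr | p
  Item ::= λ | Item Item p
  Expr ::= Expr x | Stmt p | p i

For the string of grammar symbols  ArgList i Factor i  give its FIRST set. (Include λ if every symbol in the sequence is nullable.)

Add FIRST(ArgList)\{λ} = { p, t, x }; ArgList is nullable, continue.
i is a terminal; add {i} and stop.

{ i, p, t, x }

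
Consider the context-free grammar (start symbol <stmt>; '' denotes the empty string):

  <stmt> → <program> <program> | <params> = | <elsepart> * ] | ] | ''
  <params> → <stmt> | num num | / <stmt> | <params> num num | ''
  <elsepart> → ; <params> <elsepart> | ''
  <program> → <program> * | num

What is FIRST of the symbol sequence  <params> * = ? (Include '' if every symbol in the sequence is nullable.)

Add FIRST(<params>)\{''} = { *, /, ;, =, ], num }; <params> is nullable, continue.
* is a terminal; add {*} and stop.

{ *, /, ;, =, ], num }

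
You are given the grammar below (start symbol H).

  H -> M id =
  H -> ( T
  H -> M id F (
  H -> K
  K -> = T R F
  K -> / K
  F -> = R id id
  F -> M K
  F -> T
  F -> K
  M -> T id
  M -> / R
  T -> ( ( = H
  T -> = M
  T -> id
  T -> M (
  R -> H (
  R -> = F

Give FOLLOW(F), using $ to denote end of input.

In H -> M id F (: add FIRST(() = { ( }.
In K -> = T R F: F is at the end, add FOLLOW(K) = { $, (, /, =, id }.
In R -> = F: F is at the end, add FOLLOW(R) = { $, (, /, =, id }.
Union: FOLLOW(F) = { $, (, /, =, id }.

{ $, (, /, =, id }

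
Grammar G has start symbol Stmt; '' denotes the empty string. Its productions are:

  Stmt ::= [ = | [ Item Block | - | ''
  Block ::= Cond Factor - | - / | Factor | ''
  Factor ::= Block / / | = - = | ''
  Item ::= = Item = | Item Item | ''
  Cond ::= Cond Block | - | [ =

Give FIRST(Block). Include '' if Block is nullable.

From Block ::= Cond Factor -: add FIRST(Cond) = { -, [ }.
Block ::= - / contributes {-}.
From Block ::= Factor: add FIRST(Factor) = { -, /, =, [, '' } (including '' since Factor is nullable).
Block ::= '' contributes ''.
Union: FIRST(Block) = { -, /, =, [, '' }.

{ -, /, =, [, '' }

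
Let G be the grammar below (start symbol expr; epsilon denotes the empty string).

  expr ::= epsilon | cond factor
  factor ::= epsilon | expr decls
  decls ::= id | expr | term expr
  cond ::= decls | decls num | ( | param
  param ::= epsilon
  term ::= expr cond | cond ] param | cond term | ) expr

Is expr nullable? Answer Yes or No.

expr has an epsilon-production, so expr ⇒ epsilon.

Yes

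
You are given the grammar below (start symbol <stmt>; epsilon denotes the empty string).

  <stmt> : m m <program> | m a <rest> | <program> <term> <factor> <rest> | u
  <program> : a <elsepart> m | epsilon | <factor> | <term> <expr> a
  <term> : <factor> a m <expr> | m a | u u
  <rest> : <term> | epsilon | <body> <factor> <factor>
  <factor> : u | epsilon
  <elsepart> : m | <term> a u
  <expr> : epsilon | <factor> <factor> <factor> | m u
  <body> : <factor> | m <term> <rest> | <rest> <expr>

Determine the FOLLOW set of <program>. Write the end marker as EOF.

In <stmt> : m m <program>: <program> is at the end, add FOLLOW(<stmt>) = { EOF }.
In <stmt> : <program> <term> <factor> <rest>: add FIRST(<term> <factor> <rest>) = { a, m, u }.
Union: FOLLOW(<program>) = { EOF, a, m, u }.

{ EOF, a, m, u }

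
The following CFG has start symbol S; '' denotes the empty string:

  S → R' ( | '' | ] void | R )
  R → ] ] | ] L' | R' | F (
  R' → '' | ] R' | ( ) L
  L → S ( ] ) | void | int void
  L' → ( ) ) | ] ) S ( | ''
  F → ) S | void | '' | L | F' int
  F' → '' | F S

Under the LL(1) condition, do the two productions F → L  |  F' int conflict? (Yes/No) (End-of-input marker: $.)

FIRST(L) = { (, ), ], int, void } and FIRST(F' int) = { (, ), ], int, void }.
Both contain (, so the two alternatives are not disjoint — LL(1) conflict.

Yes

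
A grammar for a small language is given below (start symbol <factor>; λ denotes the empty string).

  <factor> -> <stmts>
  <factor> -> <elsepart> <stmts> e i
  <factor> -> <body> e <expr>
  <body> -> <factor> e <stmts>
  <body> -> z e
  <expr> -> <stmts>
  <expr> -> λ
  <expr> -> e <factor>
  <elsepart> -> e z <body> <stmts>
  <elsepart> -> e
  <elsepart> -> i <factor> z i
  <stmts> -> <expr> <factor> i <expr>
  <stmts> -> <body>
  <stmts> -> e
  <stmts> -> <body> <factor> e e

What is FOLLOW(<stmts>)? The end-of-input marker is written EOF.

In <factor> -> <stmts>: <stmts> is at the end, add FOLLOW(<factor>) = { EOF, e, i, z }.
In <factor> -> <elsepart> <stmts> e i: add FIRST(e i) = { e }.
In <body> -> <factor> e <stmts>: <stmts> is at the end, add FOLLOW(<body>) = { EOF, e, i, z }.
In <expr> -> <stmts>: <stmts> is at the end, add FOLLOW(<expr>) = { EOF, e, i, z }.
In <elsepart> -> e z <body> <stmts>: <stmts> is at the end, add FOLLOW(<elsepart>) = { e, i, z }.
Union: FOLLOW(<stmts>) = { EOF, e, i, z }.

{ EOF, e, i, z }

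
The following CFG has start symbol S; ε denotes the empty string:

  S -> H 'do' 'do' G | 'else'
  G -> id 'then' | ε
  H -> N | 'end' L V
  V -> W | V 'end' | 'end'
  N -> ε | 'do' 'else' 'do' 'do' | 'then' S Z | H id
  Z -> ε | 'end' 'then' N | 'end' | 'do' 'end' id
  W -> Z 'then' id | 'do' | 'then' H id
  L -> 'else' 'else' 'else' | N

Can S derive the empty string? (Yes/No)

No

Nullable nonterminals: G, H, L, N, Z.
No production of S has an RHS whose symbols are all nullable, so S is not nullable.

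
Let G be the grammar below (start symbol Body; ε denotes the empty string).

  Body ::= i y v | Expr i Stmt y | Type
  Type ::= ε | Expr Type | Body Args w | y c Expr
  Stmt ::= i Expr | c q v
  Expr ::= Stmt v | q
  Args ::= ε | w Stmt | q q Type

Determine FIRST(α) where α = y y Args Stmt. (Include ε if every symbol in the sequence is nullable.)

{ y }

y is a terminal; add {y} and stop.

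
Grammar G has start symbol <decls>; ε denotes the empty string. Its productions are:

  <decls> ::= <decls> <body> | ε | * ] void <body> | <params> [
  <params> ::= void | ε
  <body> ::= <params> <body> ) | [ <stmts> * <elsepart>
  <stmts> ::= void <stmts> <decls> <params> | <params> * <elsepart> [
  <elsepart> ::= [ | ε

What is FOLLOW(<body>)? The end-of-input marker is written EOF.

{ EOF, ), *, [, void }

In <decls> ::= <decls> <body>: <body> is at the end, add FOLLOW(<decls>) = { EOF, *, [, void }.
In <decls> ::= * ] void <body>: <body> is at the end, add FOLLOW(<decls>) = { EOF, *, [, void }.
In <body> ::= <params> <body> ): add FIRST()) = { ) }.
Union: FOLLOW(<body>) = { EOF, ), *, [, void }.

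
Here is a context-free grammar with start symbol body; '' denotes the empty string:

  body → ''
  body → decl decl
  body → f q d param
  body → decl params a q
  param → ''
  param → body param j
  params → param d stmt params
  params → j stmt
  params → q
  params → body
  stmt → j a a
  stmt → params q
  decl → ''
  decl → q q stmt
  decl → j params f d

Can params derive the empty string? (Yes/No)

Yes

params → body and each of body is nullable, so params ⇒* ''.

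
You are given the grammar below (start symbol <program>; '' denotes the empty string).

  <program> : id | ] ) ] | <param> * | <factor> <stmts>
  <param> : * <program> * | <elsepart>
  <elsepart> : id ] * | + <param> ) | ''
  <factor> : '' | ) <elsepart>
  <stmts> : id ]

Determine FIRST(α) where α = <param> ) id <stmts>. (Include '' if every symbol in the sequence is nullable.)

{ ), *, +, id }

Add FIRST(<param>)\{''} = { *, +, id }; <param> is nullable, continue.
) is a terminal; add {)} and stop.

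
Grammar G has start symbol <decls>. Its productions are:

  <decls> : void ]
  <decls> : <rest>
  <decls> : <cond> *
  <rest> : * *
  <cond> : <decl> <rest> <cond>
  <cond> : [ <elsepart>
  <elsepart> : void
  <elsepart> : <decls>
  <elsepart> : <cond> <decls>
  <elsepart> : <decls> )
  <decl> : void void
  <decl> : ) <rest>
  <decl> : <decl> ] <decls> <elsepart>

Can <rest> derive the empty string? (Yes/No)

No

No nonterminal in this grammar is nullable.
No production of <rest> has an RHS whose symbols are all nullable, so <rest> is not nullable.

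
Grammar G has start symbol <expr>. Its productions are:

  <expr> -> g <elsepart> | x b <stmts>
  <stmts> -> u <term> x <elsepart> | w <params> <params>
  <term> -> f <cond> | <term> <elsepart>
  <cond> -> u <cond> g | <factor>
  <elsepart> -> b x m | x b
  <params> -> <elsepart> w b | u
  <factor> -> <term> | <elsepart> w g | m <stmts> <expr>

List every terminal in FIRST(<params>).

{ b, u, x }

From <params> -> <elsepart> w b: add FIRST(<elsepart>) = { b, x }.
<params> -> u contributes {u}.
Union: FIRST(<params>) = { b, u, x }.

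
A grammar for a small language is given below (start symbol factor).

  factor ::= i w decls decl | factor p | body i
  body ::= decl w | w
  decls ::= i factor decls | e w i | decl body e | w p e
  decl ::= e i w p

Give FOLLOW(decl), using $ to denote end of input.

{ $, e, i, p, w }

In factor ::= i w decls decl: decl is at the end, add FOLLOW(factor) = { $, e, i, p, w }.
In body ::= decl w: add FIRST(w) = { w }.
In decls ::= decl body e: add FIRST(body e) = { e, w }.
Union: FOLLOW(decl) = { $, e, i, p, w }.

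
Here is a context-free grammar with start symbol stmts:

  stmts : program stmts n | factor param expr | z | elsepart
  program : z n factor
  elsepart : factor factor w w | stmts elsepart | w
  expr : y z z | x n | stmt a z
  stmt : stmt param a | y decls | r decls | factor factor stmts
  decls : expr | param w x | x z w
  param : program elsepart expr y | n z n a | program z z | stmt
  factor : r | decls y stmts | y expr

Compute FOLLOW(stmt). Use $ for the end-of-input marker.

{ a, n, r, w, x, y, z }

In expr : stmt a z: add FIRST(a z) = { a }.
In stmt : stmt param a: add FIRST(param a) = { n, r, x, y, z }.
In param : stmt: stmt is at the end, add FOLLOW(param) = { a, n, r, w, x, y, z }.
Union: FOLLOW(stmt) = { a, n, r, w, x, y, z }.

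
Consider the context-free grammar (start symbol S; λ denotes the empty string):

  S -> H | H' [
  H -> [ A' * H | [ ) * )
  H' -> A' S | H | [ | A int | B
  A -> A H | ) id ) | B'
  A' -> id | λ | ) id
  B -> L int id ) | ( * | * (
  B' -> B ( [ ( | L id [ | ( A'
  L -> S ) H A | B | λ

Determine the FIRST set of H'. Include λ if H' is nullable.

From H' -> A' S: A' nullable, take FIRST(A') ∪ FIRST(S) = { (, ), *, [, id, int }.
From H' -> H: add FIRST(H) = { [ }.
H' -> [ contributes {[}.
From H' -> A int: add FIRST(A) = { (, ), *, [, id, int }.
From H' -> B: add FIRST(B) = { (, ), *, [, id, int }.
Union: FIRST(H') = { (, ), *, [, id, int }.

{ (, ), *, [, id, int }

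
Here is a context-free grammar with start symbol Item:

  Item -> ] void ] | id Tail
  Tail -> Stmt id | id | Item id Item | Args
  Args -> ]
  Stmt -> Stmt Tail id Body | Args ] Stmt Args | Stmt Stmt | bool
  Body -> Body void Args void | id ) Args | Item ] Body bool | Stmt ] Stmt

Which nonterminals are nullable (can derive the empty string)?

{ } (none)

No nonterminal has an empty production or an RHS whose symbols are all nullable.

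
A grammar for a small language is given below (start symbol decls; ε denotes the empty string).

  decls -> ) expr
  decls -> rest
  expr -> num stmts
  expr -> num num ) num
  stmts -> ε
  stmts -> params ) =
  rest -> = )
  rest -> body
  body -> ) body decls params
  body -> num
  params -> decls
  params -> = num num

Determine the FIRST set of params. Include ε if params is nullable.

From params -> decls: add FIRST(decls) = { ), =, num }.
params -> = num num contributes {=}.
Union: FIRST(params) = { ), =, num }.

{ ), =, num }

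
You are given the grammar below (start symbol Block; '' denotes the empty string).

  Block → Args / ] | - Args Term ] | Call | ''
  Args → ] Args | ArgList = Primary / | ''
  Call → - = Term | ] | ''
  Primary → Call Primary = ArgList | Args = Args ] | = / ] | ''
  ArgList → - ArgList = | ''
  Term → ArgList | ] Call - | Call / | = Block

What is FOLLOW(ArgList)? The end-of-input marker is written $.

In Args → ArgList = Primary /: add FIRST(= Primary /) = { = }.
In Primary → Call Primary = ArgList: ArgList is at the end, add FOLLOW(Primary) = { /, = }.
In ArgList → - ArgList =: add FIRST(=) = { = }.
In Term → ArgList: ArgList is at the end, add FOLLOW(Term) = { $, -, /, =, ] }.
Union: FOLLOW(ArgList) = { $, -, /, =, ] }.

{ $, -, /, =, ] }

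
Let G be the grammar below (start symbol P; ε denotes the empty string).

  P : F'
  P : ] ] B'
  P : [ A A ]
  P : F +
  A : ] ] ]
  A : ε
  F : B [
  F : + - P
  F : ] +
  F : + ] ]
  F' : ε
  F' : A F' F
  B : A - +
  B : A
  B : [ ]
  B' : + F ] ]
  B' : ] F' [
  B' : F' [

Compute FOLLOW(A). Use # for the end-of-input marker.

{ +, -, [, ] }

In P : [ A A ]: add FIRST(A ]) = { ] }.
In P : [ A A ]: add FIRST(]) = { ] }.
In F' : A F' F: add FIRST(F' F) = { +, -, [, ] }.
In B : A - +: add FIRST(- +) = { - }.
In B : A: A is at the end, add FOLLOW(B) = { [ }.
Union: FOLLOW(A) = { +, -, [, ] }.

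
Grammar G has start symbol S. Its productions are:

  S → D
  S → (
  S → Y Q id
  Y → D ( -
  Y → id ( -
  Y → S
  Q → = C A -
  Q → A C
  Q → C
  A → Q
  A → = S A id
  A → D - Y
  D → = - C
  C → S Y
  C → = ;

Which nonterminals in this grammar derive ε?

{ } (none)

No nonterminal has an empty production or an RHS whose symbols are all nullable.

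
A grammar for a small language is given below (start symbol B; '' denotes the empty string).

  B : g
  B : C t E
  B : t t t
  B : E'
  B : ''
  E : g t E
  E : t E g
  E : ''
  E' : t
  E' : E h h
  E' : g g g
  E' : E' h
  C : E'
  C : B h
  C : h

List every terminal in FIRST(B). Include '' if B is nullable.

B : g contributes {g}.
From B : C t E: add FIRST(C) = { g, h, t }.
B : t t t contributes {t}.
From B : E': add FIRST(E') = { g, h, t }.
B : '' contributes ''.
Union: FIRST(B) = { g, h, t, '' }.

{ g, h, t, '' }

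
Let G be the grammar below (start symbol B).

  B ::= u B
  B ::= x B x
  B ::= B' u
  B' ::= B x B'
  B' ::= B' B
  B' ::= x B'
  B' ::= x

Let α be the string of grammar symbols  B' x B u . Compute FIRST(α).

Add FIRST(B') = { u, x }; B' is not nullable, stop.

{ u, x }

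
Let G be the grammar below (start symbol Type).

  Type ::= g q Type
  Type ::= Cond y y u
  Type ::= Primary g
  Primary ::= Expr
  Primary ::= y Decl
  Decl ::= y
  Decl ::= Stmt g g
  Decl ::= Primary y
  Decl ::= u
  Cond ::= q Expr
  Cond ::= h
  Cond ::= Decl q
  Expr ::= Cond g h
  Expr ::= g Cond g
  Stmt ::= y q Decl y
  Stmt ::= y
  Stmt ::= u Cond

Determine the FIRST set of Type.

Type ::= g q Type contributes {g}.
From Type ::= Cond y y u: add FIRST(Cond) = { g, h, q, u, y }.
From Type ::= Primary g: add FIRST(Primary) = { g, h, q, u, y }.
Union: FIRST(Type) = { g, h, q, u, y }.

{ g, h, q, u, y }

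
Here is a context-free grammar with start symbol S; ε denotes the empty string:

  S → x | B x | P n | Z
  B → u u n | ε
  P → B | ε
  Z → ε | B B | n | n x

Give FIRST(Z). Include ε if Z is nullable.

{ n, u, ε }

Z → ε contributes ε.
From Z → B B: B, B nullable, take FIRST(B) ∪ FIRST(B) = { u }; also ε since the whole RHS is nullable.
Z → n contributes {n}.
Z → n x contributes {n}.
Union: FIRST(Z) = { n, u, ε }.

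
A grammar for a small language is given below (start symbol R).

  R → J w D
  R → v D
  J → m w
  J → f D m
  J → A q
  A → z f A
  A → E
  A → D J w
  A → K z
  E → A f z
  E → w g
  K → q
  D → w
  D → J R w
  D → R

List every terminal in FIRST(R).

{ f, m, q, v, w, z }

From R → J w D: add FIRST(J) = { f, m, q, v, w, z }.
R → v D contributes {v}.
Union: FIRST(R) = { f, m, q, v, w, z }.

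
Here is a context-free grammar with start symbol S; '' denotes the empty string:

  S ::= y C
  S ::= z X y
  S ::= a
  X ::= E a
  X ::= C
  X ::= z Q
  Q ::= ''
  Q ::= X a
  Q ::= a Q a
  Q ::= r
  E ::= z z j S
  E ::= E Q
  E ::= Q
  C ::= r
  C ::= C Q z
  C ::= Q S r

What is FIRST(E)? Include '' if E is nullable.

{ a, r, y, z, '' }

E ::= z z j S contributes {z}.
From E ::= E Q: E, Q nullable, take FIRST(E) ∪ FIRST(Q) = { a, r, y, z }; also '' since the whole RHS is nullable.
From E ::= Q: add FIRST(Q) = { a, r, y, z, '' } (including '' since Q is nullable).
Union: FIRST(E) = { a, r, y, z, '' }.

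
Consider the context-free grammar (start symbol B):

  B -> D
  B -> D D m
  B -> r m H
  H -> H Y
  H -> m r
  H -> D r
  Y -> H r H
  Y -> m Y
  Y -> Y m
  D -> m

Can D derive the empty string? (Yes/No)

No nonterminal in this grammar is nullable.
No production of D has an RHS whose symbols are all nullable, so D is not nullable.

No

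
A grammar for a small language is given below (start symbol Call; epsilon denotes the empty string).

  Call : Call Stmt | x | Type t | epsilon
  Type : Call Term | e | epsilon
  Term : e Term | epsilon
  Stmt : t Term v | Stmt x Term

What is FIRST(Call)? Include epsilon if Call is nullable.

{ e, t, x, epsilon }

From Call : Call Stmt: Call nullable, take FIRST(Call) ∪ FIRST(Stmt) = { e, t, x }.
Call : x contributes {x}.
From Call : Type t: Type nullable, take FIRST(Type) ∪ {t} = { e, t, x }.
Call : epsilon contributes epsilon.
Union: FIRST(Call) = { e, t, x, epsilon }.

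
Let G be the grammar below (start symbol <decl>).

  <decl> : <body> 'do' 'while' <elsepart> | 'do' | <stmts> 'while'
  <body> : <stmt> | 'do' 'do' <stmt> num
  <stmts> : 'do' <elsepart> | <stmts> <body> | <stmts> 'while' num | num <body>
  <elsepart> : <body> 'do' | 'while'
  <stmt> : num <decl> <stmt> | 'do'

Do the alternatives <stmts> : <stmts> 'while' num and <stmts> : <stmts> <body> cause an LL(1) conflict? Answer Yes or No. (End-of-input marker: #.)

FIRST(<stmts> 'while' num) = { 'do', num } and FIRST(<stmts> <body>) = { 'do', num }.
Both contain 'do', so the two alternatives are not disjoint — LL(1) conflict.

Yes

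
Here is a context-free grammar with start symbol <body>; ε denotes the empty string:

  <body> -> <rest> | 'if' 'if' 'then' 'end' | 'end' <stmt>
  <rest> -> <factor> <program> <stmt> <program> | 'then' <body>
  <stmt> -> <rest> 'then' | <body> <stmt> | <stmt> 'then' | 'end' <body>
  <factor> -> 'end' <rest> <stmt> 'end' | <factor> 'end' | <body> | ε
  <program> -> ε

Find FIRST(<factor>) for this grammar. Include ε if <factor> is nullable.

{ 'end', 'if', 'then', ε }

<factor> -> 'end' <rest> <stmt> 'end' contributes {'end'}.
From <factor> -> <factor> 'end': <factor> nullable, take FIRST(<factor>) ∪ {'end'} = { 'end', 'if', 'then' }.
From <factor> -> <body>: add FIRST(<body>) = { 'end', 'if', 'then' }.
<factor> -> ε contributes ε.
Union: FIRST(<factor>) = { 'end', 'if', 'then', ε }.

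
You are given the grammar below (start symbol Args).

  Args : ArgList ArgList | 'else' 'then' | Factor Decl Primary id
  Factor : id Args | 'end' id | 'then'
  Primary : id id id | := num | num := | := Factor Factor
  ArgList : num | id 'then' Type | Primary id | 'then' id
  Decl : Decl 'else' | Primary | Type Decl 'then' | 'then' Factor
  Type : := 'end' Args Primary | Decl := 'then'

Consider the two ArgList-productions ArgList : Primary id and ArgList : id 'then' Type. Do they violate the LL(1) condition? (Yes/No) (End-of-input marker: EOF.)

Yes

FIRST(Primary id) = { :=, id, num } and FIRST(id 'then' Type) = { id }.
Both contain id, so the two alternatives are not disjoint — LL(1) conflict.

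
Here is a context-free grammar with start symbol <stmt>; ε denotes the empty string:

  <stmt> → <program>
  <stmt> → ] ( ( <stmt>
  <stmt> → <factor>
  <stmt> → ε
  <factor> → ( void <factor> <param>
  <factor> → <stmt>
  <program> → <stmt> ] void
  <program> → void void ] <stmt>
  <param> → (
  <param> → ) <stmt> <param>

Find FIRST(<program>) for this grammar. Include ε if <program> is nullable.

{ (, ], void }

From <program> → <stmt> ] void: <stmt> nullable, take FIRST(<stmt>) ∪ {]} = { (, ], void }.
<program> → void void ] <stmt> contributes {void}.
Union: FIRST(<program>) = { (, ], void }.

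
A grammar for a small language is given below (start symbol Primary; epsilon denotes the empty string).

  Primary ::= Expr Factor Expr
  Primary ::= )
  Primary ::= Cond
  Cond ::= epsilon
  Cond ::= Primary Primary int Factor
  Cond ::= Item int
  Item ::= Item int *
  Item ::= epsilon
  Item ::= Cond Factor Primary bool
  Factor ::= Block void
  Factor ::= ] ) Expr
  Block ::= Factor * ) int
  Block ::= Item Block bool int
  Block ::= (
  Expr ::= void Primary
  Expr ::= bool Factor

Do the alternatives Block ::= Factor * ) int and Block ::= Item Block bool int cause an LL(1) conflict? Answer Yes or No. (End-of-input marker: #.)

Yes

FIRST(Factor * ) int) = { (, ), ], bool, int, void } and FIRST(Item Block bool int) = { (, ), ], bool, int, void }.
Both contain (, so the two alternatives are not disjoint — LL(1) conflict.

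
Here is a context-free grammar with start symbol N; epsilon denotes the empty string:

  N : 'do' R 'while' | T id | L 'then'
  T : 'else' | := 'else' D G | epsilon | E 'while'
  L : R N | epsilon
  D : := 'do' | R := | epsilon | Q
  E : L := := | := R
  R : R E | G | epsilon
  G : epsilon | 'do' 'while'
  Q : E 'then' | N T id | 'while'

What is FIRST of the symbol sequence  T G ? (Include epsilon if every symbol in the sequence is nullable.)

{ 'do', 'else', 'then', :=, id, epsilon }

Add FIRST(T)\{epsilon} = { 'do', 'else', 'then', :=, id }; T is nullable, continue.
Add FIRST(G)\{epsilon} = { 'do' }; G is nullable, continue.
Every symbol is nullable, so include epsilon.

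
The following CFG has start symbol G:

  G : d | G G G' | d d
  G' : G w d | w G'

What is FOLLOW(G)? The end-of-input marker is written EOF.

G is the start symbol, so EOF ∈ FOLLOW(G).
In G : G G G': add FIRST(G G') = { d }.
In G : G G G': add FIRST(G') = { d, w }.
In G' : G w d: add FIRST(w d) = { w }.
Union: FOLLOW(G) = { EOF, d, w }.

{ EOF, d, w }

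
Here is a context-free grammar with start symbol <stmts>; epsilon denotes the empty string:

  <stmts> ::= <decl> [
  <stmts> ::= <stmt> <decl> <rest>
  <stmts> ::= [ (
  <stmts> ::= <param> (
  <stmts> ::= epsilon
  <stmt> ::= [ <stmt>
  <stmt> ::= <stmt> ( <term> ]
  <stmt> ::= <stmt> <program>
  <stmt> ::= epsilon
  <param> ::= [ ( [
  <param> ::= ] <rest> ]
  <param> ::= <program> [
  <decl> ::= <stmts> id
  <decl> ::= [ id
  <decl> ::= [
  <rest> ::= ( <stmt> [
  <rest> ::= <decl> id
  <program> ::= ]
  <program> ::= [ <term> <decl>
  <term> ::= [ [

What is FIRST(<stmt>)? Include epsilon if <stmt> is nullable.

{ (, [, ], epsilon }

<stmt> ::= [ <stmt> contributes {[}.
From <stmt> ::= <stmt> ( <term> ]: <stmt> nullable, take FIRST(<stmt>) ∪ {(} = { (, [, ] }.
From <stmt> ::= <stmt> <program>: <stmt> nullable, take FIRST(<stmt>) ∪ FIRST(<program>) = { (, [, ] }.
<stmt> ::= epsilon contributes epsilon.
Union: FIRST(<stmt>) = { (, [, ], epsilon }.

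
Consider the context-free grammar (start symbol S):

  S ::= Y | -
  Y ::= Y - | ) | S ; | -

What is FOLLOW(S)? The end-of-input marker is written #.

S is the start symbol, so # ∈ FOLLOW(S).
In Y ::= S ;: add FIRST(;) = { ; }.
Union: FOLLOW(S) = { #, ; }.

{ #, ; }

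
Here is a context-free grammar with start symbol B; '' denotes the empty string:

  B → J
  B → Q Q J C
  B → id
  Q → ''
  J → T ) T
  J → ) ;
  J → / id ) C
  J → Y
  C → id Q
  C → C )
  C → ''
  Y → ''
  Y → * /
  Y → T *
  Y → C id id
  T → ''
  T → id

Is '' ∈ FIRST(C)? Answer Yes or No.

Yes

C has an ''-production, so C ⇒ ''.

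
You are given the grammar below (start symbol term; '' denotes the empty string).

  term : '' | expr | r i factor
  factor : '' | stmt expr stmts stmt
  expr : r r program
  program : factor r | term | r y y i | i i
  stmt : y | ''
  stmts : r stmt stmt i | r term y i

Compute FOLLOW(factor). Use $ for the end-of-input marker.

{ $, r, y }

In term : r i factor: factor is at the end, add FOLLOW(term) = { $, r, y }.
In program : factor r: add FIRST(r) = { r }.
Union: FOLLOW(factor) = { $, r, y }.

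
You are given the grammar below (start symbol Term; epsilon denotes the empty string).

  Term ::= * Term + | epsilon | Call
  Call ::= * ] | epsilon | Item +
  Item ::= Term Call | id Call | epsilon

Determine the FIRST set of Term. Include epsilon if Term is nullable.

Term ::= * Term + contributes {*}.
Term ::= epsilon contributes epsilon.
From Term ::= Call: add FIRST(Call) = { *, +, id, epsilon } (including epsilon since Call is nullable).
Union: FIRST(Term) = { *, +, id, epsilon }.

{ *, +, id, epsilon }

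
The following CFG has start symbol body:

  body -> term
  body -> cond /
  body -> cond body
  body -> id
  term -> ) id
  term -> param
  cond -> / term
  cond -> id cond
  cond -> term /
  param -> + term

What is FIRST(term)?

{ ), + }

term -> ) id contributes {)}.
From term -> param: add FIRST(param) = { + }.
Union: FIRST(term) = { ), + }.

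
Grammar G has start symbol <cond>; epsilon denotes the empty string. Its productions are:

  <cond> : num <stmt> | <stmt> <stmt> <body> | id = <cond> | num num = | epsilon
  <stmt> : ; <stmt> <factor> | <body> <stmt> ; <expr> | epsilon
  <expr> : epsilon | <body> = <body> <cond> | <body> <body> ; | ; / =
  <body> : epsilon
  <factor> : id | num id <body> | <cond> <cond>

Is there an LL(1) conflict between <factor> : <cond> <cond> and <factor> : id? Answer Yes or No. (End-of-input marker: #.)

Yes

FIRST(<cond> <cond>) = { ;, id, num, epsilon } and FIRST(id) = { id }.
Both contain id, so the two alternatives are not disjoint — LL(1) conflict.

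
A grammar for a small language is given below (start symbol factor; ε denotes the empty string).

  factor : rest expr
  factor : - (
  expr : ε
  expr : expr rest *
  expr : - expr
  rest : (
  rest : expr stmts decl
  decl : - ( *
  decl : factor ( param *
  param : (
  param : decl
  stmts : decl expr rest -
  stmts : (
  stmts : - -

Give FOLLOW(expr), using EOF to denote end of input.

{ EOF, (, - }

In factor : rest expr: expr is at the end, add FOLLOW(factor) = { EOF, ( }.
In expr : expr rest *: add FIRST(rest *) = { (, - }.
In expr : - expr: expr is at the end, add FOLLOW(expr) = { EOF, (, - }.
In rest : expr stmts decl: add FIRST(stmts decl) = { (, - }.
In stmts : decl expr rest -: add FIRST(rest -) = { (, - }.
Union: FOLLOW(expr) = { EOF, (, - }.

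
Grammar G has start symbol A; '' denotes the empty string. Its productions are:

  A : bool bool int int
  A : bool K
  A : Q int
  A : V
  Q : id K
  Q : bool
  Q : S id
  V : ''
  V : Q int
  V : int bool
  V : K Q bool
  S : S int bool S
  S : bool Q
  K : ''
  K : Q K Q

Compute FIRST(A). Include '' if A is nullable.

A : bool bool int int contributes {bool}.
A : bool K contributes {bool}.
From A : Q int: add FIRST(Q) = { bool, id }.
From A : V: add FIRST(V) = { bool, id, int, '' } (including '' since V is nullable).
Union: FIRST(A) = { bool, id, int, '' }.

{ bool, id, int, '' }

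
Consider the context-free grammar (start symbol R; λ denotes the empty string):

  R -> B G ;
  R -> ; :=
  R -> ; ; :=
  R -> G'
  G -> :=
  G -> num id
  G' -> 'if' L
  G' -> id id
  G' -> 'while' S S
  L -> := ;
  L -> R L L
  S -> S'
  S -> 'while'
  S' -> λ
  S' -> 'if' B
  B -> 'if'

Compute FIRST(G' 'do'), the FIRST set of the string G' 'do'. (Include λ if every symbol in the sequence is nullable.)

Add FIRST(G') = { 'if', 'while', id }; G' is not nullable, stop.

{ 'if', 'while', id }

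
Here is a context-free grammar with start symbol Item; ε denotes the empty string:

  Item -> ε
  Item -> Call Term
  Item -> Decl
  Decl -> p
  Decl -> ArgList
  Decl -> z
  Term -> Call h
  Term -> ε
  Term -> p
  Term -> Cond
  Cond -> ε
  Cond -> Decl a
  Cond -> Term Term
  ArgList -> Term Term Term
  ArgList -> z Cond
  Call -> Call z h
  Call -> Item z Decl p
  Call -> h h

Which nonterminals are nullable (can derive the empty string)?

{ ArgList, Cond, Decl, Item, Term }

Directly nullable (have an ε-production): Item, Term, Cond.
Decl -> ArgList with every symbol nullable, so Decl is nullable.
ArgList -> Term Term Term with every symbol nullable, so ArgList is nullable.
No other nonterminal has a production whose RHS symbols are all nullable.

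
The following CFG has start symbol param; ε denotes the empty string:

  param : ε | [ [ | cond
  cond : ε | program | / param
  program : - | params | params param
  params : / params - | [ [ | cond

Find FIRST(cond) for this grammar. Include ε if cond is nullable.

{ -, /, [, ε }

cond : ε contributes ε.
From cond : program: add FIRST(program) = { -, /, [, ε } (including ε since program is nullable).
cond : / param contributes {/}.
Union: FIRST(cond) = { -, /, [, ε }.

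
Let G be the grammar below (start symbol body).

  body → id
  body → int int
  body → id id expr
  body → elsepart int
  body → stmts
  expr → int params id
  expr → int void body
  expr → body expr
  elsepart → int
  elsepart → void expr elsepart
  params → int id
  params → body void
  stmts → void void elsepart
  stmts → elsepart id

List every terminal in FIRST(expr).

expr → int params id contributes {int}.
expr → int void body contributes {int}.
From expr → body expr: add FIRST(body) = { id, int, void }.
Union: FIRST(expr) = { id, int, void }.

{ id, int, void }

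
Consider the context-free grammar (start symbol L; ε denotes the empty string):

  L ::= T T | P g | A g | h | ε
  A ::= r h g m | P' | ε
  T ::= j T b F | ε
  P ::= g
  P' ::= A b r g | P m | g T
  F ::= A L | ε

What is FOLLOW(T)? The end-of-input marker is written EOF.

{ EOF, b, g, h, j, r }

In L ::= T T: add FIRST(T)\{ε} = { j }.
  Since T is nullable, also add FOLLOW(L) = { EOF, b, g, h, j, r }.
In L ::= T T: T is at the end, add FOLLOW(L) = { EOF, b, g, h, j, r }.
In T ::= j T b F: add FIRST(b F) = { b }.
In P' ::= g T: T is at the end, add FOLLOW(P') = { EOF, b, g, h, j, r }.
Union: FOLLOW(T) = { EOF, b, g, h, j, r }.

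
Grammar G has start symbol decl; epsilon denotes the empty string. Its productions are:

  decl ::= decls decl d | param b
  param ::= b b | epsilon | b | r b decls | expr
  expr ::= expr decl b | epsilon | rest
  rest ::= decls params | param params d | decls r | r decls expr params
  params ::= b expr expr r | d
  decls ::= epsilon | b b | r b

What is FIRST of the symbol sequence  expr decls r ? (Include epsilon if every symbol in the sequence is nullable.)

{ b, d, r }

Add FIRST(expr)\{epsilon} = { b, d, r }; expr is nullable, continue.
Add FIRST(decls)\{epsilon} = { b, r }; decls is nullable, continue.
r is a terminal; add {r} and stop.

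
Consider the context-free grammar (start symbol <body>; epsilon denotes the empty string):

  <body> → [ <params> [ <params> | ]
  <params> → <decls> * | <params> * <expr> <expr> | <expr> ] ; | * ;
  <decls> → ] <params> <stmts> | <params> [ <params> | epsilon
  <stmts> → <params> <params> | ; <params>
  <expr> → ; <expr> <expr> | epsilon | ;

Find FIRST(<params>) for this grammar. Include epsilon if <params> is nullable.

From <params> → <decls> *: <decls> nullable, take FIRST(<decls>) ∪ {*} = { *, ;, ] }.
From <params> → <params> * <expr> <expr>: add FIRST(<params>) = { *, ;, ] }.
From <params> → <expr> ] ;: <expr> nullable, take FIRST(<expr>) ∪ {]} = { ;, ] }.
<params> → * ; contributes {*}.
Union: FIRST(<params>) = { *, ;, ] }.

{ *, ;, ] }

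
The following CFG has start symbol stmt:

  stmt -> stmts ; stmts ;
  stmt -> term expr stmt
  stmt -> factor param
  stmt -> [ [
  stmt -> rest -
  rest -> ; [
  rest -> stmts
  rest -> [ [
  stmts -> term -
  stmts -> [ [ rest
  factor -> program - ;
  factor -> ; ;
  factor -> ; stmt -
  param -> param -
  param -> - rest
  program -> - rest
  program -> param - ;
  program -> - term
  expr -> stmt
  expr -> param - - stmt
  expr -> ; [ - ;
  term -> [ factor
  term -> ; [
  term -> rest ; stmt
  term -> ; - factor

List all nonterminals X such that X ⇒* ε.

{ } (none)

No nonterminal has an empty production or an RHS whose symbols are all nullable.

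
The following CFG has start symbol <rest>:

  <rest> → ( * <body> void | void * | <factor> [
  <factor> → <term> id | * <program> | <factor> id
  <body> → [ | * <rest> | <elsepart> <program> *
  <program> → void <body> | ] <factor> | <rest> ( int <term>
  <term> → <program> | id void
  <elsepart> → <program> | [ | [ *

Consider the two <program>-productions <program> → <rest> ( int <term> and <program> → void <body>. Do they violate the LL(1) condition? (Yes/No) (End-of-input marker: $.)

FIRST(<rest> ( int <term>) = { (, *, ], id, void } and FIRST(void <body>) = { void }.
Both contain void, so the two alternatives are not disjoint — LL(1) conflict.

Yes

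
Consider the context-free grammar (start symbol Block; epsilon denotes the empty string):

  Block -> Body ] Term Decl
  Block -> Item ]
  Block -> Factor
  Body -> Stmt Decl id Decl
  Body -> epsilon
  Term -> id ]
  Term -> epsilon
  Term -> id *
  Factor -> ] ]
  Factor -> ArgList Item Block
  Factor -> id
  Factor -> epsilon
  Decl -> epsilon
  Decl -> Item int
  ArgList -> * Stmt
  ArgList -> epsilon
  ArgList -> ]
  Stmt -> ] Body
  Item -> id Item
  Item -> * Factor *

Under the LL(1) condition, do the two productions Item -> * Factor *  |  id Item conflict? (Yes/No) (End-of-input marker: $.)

FIRST(* Factor *) = { * } and FIRST(id Item) = { id }.
The FIRST sets are disjoint and neither alternative is nullable — no conflict.

No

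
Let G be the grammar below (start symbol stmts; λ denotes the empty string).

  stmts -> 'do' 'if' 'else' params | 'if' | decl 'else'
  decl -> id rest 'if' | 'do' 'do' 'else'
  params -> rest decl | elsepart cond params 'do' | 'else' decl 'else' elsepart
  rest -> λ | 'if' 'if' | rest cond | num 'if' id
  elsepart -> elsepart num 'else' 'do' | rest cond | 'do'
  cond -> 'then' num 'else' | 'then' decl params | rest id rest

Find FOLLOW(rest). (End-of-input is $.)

In decl -> id rest 'if': add FIRST('if') = { 'if' }.
In params -> rest decl: add FIRST(decl) = { 'do', id }.
In rest -> rest cond: add FIRST(cond) = { 'if', 'then', id, num }.
In elsepart -> rest cond: add FIRST(cond) = { 'if', 'then', id, num }.
In cond -> rest id rest: add FIRST(id rest) = { id }.
In cond -> rest id rest: rest is at the end, add FOLLOW(cond) = { $, 'do', 'else', 'if', 'then', id, num }.
Union: FOLLOW(rest) = { $, 'do', 'else', 'if', 'then', id, num }.

{ $, 'do', 'else', 'if', 'then', id, num }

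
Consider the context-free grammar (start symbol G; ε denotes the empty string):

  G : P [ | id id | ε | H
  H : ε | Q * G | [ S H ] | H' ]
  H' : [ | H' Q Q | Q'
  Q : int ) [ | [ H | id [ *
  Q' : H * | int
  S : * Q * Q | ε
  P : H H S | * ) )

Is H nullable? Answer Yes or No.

H has an ε-production, so H ⇒ ε.

Yes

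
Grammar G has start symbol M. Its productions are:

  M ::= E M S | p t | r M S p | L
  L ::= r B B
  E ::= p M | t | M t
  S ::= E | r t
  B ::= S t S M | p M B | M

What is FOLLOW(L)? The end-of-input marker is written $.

In M ::= L: L is at the end, add FOLLOW(M) = { $, p, r, t }.
Union: FOLLOW(L) = { $, p, r, t }.

{ $, p, r, t }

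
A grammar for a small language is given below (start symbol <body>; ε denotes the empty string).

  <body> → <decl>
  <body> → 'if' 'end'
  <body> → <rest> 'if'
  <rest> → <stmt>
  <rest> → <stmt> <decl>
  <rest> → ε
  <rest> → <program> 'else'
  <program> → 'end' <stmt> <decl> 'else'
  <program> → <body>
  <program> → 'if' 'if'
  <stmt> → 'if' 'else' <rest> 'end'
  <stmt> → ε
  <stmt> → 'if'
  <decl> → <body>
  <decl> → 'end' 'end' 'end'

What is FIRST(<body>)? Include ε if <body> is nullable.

From <body> → <decl>: add FIRST(<decl>) = { 'end', 'if' }.
<body> → 'if' 'end' contributes {'if'}.
From <body> → <rest> 'if': <rest> nullable, take FIRST(<rest>) ∪ {'if'} = { 'end', 'if' }.
Union: FIRST(<body>) = { 'end', 'if' }.

{ 'end', 'if' }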